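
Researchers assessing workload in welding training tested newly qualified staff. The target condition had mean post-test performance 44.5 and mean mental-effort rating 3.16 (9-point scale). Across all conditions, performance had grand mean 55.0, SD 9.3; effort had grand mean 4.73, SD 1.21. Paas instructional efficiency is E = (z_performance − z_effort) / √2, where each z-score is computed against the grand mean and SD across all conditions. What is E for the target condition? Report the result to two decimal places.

0.12

z_performance = (44.5 − 55.0) / 9.3 = -10.5000 / 9.3 = -1.1290.
z_effort = (3.16 − 4.73) / 1.21 = -1.5700 / 1.21 = -1.2975.
z_P − z_E = -1.1290 − (-1.2975) = 0.1685.
E = 0.1685 / √2 = 0.1685 / 1.41421 = 0.1191 ≈ 0.12.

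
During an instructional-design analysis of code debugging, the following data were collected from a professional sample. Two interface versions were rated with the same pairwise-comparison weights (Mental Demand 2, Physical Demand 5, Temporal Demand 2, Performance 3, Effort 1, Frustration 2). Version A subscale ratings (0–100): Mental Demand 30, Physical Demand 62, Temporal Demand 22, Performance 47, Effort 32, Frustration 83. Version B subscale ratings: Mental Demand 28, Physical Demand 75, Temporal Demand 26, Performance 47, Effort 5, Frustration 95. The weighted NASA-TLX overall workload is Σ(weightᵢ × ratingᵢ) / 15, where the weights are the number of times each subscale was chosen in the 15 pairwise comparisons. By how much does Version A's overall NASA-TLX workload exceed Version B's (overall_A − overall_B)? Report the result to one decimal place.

-4.4

Version A weighted sum = 2·30 + 5·62 + 2·22 + 3·47 + 1·32 + 2·83 = 60 + 310 + 44 + 141 + 32 + 166 = 753; overall_A = 753/15 = 50.2000.
Version B weighted sum = 2·28 + 5·75 + 2·26 + 3·47 + 1·5 + 2·95 = 56 + 375 + 52 + 141 + 5 + 190 = 819; overall_B = 819/15 = 54.6000.
Difference = 50.2000 − 54.6000 = -4.4000 ≈ -4.4.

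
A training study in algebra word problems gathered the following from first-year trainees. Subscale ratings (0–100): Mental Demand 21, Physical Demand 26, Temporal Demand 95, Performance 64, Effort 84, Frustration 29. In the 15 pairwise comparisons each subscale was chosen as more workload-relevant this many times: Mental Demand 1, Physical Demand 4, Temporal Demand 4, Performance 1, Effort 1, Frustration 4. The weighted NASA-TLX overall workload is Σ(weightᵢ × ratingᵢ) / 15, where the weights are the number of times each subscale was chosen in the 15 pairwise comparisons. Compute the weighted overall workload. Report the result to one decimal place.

51.3

The tallies are the weights (they sum to 15).
Weighted sum = 1·21 + 4·26 + 4·95 + 1·64 + 1·84 + 4·29
            = 21 + 104 + 380 + 64 + 84 + 116 = 769.
Overall workload = 769 / 15 = 51.2667 ≈ 51.3.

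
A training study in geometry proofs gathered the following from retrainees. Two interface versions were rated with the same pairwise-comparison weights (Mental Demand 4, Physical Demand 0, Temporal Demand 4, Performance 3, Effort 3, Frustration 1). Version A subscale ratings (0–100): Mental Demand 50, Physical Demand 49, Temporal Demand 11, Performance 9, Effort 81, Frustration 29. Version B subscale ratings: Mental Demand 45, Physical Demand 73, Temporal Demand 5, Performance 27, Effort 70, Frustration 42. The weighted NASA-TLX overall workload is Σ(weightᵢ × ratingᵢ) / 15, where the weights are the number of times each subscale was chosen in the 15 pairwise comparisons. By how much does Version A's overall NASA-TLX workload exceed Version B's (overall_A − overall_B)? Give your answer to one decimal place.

Version A weighted sum = 4·50 + 0·49 + 4·11 + 3·9 + 3·81 + 1·29 = 200 + 0 + 44 + 27 + 243 + 29 = 543; overall_A = 543/15 = 36.2000.
Version B weighted sum = 4·45 + 0·73 + 4·5 + 3·27 + 3·70 + 1·42 = 180 + 0 + 20 + 81 + 210 + 42 = 533; overall_B = 533/15 = 35.5333.
Difference = 36.2000 − 35.5333 = 0.6667 ≈ 0.7.

0.7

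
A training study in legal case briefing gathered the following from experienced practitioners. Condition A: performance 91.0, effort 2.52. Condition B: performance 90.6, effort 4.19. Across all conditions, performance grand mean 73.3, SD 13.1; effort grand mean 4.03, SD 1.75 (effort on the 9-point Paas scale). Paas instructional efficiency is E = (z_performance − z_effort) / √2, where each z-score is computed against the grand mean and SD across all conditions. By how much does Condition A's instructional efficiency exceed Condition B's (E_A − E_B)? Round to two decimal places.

0.70

Condition A: z_P = (91.0 − 73.3)/13.1 = 1.3511; z_E = (2.52 − 4.03)/1.75 = -0.8629; E_A = (1.3511 − (-0.8629))/√2 = 1.5655.
Condition B: z_P = (90.6 − 73.3)/13.1 = 1.3206; z_E = (4.19 − 4.03)/1.75 = 0.0914; E_B = (1.3206 − 0.0914)/√2 = 0.8692.
E_A − E_B = 1.5655 − 0.8692 = 0.6963 ≈ 0.70.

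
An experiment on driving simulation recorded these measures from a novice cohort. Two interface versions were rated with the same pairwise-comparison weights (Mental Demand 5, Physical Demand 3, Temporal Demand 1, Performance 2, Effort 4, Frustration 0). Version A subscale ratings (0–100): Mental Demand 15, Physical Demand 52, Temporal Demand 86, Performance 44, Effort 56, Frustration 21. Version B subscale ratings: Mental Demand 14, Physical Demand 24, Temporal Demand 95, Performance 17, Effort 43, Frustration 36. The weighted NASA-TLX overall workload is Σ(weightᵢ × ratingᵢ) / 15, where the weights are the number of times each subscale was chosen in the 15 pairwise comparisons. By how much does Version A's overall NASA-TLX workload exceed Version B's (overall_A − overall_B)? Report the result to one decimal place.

Version A weighted sum = 5·15 + 3·52 + 1·86 + 2·44 + 4·56 + 0·21 = 75 + 156 + 86 + 88 + 224 + 0 = 629; overall_A = 629/15 = 41.9333.
Version B weighted sum = 5·14 + 3·24 + 1·95 + 2·17 + 4·43 + 0·36 = 70 + 72 + 95 + 34 + 172 + 0 = 443; overall_B = 443/15 = 29.5333.
Difference = 41.9333 − 29.5333 = 12.4000 ≈ 12.4.

12.4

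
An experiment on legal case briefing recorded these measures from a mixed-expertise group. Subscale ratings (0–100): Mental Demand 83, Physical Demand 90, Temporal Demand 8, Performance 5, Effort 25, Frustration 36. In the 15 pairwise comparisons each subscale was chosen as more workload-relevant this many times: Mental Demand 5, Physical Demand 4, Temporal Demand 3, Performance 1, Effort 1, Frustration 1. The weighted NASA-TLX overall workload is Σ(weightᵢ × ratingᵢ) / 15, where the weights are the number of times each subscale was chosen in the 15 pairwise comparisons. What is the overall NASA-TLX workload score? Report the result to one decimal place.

57.7

The tallies are the weights (they sum to 15).
Weighted sum = 5·83 + 4·90 + 3·8 + 1·5 + 1·25 + 1·36
            = 415 + 360 + 24 + 5 + 25 + 36 = 865.
Overall workload = 865 / 15 = 57.6667 ≈ 57.7.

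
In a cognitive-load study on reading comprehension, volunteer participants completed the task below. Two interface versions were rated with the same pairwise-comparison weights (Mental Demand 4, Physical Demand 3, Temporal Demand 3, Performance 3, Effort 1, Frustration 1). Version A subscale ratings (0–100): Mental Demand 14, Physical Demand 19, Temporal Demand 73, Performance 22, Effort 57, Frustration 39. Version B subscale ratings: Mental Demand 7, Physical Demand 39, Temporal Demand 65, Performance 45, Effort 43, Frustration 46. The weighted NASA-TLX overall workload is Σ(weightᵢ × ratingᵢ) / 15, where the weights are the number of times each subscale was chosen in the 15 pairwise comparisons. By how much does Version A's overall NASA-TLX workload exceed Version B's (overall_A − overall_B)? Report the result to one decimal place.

-4.7

Version A weighted sum = 4·14 + 3·19 + 3·73 + 3·22 + 1·57 + 1·39 = 56 + 57 + 219 + 66 + 57 + 39 = 494; overall_A = 494/15 = 32.9333.
Version B weighted sum = 4·7 + 3·39 + 3·65 + 3·45 + 1·43 + 1·46 = 28 + 117 + 195 + 135 + 43 + 46 = 564; overall_B = 564/15 = 37.6000.
Difference = 32.9333 − 37.6000 = -4.6667 ≈ -4.7.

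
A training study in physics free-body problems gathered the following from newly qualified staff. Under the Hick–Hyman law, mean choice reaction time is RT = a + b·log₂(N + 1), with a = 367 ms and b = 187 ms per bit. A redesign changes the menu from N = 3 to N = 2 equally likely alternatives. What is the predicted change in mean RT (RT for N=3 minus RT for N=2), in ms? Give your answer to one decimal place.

RT(3) = 367 + 187·log₂(4) = 367 + 187·2.0000 = 741.0000 ms.
RT(2) = 367 + 187·log₂(3) = 367 + 187·1.5850 = 663.3950 ms.
Difference = 741.0000 − 663.3950 = 77.6050 ≈ 77.6 ms.

77.6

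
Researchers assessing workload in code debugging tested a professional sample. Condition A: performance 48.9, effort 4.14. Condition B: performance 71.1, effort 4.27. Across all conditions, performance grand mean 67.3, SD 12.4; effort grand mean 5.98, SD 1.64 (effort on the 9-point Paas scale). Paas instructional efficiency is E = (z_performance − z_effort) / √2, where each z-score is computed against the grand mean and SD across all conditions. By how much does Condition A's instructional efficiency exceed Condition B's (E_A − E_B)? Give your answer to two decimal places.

-1.21

Condition A: z_P = (48.9 − 67.3)/12.4 = -1.4839; z_E = (4.14 − 5.98)/1.64 = -1.1220; E_A = (-1.4839 − (-1.1220))/√2 = -0.2559.
Condition B: z_P = (71.1 − 67.3)/12.4 = 0.3065; z_E = (4.27 − 5.98)/1.64 = -1.0427; E_B = (0.3065 − (-1.0427))/√2 = 0.9540.
E_A − E_B = -0.2559 − 0.9540 = -1.2099 ≈ -1.21.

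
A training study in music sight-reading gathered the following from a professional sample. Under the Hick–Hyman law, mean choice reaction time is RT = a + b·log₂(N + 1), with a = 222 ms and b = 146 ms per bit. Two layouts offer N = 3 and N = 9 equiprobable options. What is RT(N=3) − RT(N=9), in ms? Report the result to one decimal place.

RT(3) = 222 + 146·log₂(4) = 222 + 146·2.0000 = 514.0000 ms.
RT(9) = 222 + 146·log₂(10) = 222 + 146·3.3219 = 706.9974 ms.
Difference = 514.0000 − 706.9974 = -192.9974 ≈ -193.0 ms.

-193.0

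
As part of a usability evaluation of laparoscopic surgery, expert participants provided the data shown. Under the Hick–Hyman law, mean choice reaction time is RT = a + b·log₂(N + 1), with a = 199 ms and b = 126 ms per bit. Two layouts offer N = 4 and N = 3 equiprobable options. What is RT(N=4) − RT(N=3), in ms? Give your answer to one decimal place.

40.6

RT(4) = 199 + 126·log₂(5) = 199 + 126·2.3219 = 491.5594 ms.
RT(3) = 199 + 126·log₂(4) = 199 + 126·2.0000 = 451.0000 ms.
Difference = 491.5594 − 451.0000 = 40.5594 ≈ 40.6 ms.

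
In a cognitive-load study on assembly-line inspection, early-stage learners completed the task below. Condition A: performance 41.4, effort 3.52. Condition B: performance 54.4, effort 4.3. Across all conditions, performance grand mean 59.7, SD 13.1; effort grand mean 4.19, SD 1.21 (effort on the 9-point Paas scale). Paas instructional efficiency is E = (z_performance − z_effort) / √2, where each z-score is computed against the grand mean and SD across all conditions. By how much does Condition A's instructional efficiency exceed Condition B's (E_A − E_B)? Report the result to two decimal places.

Condition A: z_P = (41.4 − 59.7)/13.1 = -1.3969; z_E = (3.52 − 4.19)/1.21 = -0.5537; E_A = (-1.3969 − (-0.5537))/√2 = -0.5962.
Condition B: z_P = (54.4 − 59.7)/13.1 = -0.4046; z_E = (4.3 − 4.19)/1.21 = 0.0909; E_B = (-0.4046 − 0.0909)/√2 = -0.3504.
E_A − E_B = -0.5962 − (-0.3504) = -0.2458 ≈ -0.25.

-0.25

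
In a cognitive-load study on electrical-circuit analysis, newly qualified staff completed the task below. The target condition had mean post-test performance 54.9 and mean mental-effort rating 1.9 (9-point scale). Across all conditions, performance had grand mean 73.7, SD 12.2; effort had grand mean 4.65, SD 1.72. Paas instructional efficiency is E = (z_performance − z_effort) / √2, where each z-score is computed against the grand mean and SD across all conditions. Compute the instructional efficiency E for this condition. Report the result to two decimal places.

0.04

z_performance = (54.9 − 73.7) / 12.2 = -18.8000 / 12.2 = -1.5410.
z_effort = (1.9 − 4.65) / 1.72 = -2.7500 / 1.72 = -1.5988.
z_P − z_E = -1.5410 − (-1.5988) = 0.0578.
E = 0.0578 / √2 = 0.0578 / 1.41421 = 0.0409 ≈ 0.04.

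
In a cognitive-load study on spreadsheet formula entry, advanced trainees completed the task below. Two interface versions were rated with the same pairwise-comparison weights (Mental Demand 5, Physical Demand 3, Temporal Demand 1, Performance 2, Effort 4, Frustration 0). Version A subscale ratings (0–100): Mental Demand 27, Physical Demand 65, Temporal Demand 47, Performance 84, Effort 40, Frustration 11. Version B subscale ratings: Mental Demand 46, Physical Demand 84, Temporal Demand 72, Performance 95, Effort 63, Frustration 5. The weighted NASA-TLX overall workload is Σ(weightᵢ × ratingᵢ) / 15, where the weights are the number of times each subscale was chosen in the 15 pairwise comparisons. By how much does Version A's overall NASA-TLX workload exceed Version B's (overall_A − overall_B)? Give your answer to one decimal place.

-19.4

Version A weighted sum = 5·27 + 3·65 + 1·47 + 2·84 + 4·40 + 0·11 = 135 + 195 + 47 + 168 + 160 + 0 = 705; overall_A = 705/15 = 47.0000.
Version B weighted sum = 5·46 + 3·84 + 1·72 + 2·95 + 4·63 + 0·5 = 230 + 252 + 72 + 190 + 252 + 0 = 996; overall_B = 996/15 = 66.4000.
Difference = 47.0000 − 66.4000 = -19.4000 ≈ -19.4.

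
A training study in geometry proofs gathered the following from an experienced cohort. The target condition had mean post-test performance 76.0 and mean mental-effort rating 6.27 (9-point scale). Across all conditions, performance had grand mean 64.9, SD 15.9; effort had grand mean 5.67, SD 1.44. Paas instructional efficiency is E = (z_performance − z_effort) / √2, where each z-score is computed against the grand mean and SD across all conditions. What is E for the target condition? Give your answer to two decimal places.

z_performance = (76.0 − 64.9) / 15.9 = 11.1000 / 15.9 = 0.6981.
z_effort = (6.27 − 5.67) / 1.44 = 0.6000 / 1.44 = 0.4167.
z_P − z_E = 0.6981 − 0.4167 = 0.2814.
E = 0.2814 / √2 = 0.2814 / 1.41421 = 0.1990 ≈ 0.20.

0.20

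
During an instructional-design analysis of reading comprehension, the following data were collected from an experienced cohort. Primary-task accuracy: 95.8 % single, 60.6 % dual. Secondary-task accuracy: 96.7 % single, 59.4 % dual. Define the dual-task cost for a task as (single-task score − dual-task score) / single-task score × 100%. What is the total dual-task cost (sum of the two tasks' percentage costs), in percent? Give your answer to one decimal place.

75.3

Primary cost = (95.8 − 60.6) / 95.8 × 100% = 36.7432%.
Secondary cost = (96.7 − 59.4) / 96.7 × 100% = 38.5729%.
Total = 36.7432% + 38.5729% = 75.3161% ≈ 75.3%.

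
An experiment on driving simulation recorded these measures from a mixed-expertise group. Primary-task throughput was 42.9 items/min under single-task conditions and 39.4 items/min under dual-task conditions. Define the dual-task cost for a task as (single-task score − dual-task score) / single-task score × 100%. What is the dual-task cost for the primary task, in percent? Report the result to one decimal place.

Cost = (42.9 − 39.4) / 42.9 × 100%
     = 3.5000 / 42.9 × 100% = 8.1585%.
≈ 8.2%.

8.2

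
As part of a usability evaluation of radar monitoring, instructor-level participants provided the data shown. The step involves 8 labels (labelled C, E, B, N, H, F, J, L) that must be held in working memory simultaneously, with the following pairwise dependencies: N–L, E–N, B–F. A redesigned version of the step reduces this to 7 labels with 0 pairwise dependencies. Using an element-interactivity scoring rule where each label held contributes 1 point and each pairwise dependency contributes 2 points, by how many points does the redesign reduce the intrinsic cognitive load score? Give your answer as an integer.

7

Original: 8 × 1 + 3 × 2 = 8 + 6 = 14.
Redesigned: 7 × 1 + 0 × 2 = 7 + 0 = 7.
Reduction = 14 − 7 = 7.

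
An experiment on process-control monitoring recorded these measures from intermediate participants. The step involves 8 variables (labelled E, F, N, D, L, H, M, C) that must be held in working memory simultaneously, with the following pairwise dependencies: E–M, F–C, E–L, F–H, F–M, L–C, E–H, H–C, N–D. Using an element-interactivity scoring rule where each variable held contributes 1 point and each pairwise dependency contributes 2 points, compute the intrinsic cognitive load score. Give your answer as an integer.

Count of variables held simultaneously: 8.
Count of pairwise dependencies listed: 9.
Element contribution: 8 × 1 = 8.
Interaction contribution: 9 × 2 = 18.
Intrinsic load = 8 + 18 = 26.

26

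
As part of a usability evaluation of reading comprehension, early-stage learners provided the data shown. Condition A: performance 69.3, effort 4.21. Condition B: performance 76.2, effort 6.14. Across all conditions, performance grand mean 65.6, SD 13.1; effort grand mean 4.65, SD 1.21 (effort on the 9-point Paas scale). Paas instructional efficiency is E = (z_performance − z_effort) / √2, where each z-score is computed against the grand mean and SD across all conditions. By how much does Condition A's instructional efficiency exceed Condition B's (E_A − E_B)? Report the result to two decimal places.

0.76

Condition A: z_P = (69.3 − 65.6)/13.1 = 0.2824; z_E = (4.21 − 4.65)/1.21 = -0.3636; E_A = (0.2824 − (-0.3636))/√2 = 0.4568.
Condition B: z_P = (76.2 − 65.6)/13.1 = 0.8092; z_E = (6.14 − 4.65)/1.21 = 1.2314; E_B = (0.8092 − 1.2314)/√2 = -0.2985.
E_A − E_B = 0.4568 − (-0.2985) = 0.7553 ≈ 0.76.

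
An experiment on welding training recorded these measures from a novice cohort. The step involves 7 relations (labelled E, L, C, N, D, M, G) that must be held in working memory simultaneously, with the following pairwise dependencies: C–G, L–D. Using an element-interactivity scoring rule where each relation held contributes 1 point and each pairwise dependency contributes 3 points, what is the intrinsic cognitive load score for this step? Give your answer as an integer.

Count of relations held simultaneously: 7.
Count of pairwise dependencies listed: 2.
Element contribution: 7 × 1 = 7.
Interaction contribution: 2 × 3 = 6.
Intrinsic load = 7 + 6 = 13.

13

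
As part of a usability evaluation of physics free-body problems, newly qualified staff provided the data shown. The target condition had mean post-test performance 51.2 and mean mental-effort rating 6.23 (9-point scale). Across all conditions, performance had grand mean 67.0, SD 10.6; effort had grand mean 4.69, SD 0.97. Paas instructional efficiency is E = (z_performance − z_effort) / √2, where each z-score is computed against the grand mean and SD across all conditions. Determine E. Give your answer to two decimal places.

z_performance = (51.2 − 67.0) / 10.6 = -15.8000 / 10.6 = -1.4906.
z_effort = (6.23 − 4.69) / 0.97 = 1.5400 / 0.97 = 1.5876.
z_P − z_E = -1.4906 − 1.5876 = -3.0782.
E = -3.0782 / √2 = -3.0782 / 1.41421 = -2.1766 ≈ -2.18.

-2.18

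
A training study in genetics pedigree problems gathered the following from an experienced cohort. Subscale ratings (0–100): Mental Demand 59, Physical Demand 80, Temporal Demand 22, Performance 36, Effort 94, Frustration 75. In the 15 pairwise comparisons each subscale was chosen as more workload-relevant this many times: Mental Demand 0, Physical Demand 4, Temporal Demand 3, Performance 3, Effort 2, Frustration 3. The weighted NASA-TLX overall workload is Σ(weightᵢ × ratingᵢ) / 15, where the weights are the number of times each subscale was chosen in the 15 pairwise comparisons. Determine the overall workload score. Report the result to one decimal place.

The tallies are the weights (they sum to 15).
Weighted sum = 0·59 + 4·80 + 3·22 + 3·36 + 2·94 + 3·75
            = 0 + 320 + 66 + 108 + 188 + 225 = 907.
Overall workload = 907 / 15 = 60.4667 ≈ 60.5.

60.5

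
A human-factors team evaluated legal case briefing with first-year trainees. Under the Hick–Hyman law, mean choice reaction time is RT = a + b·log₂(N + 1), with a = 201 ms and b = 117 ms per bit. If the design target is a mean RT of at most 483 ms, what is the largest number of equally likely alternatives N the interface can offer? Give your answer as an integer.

4

Set 201 + 117·log₂(N + 1) ≤ 483.
log₂(N + 1) ≤ (483 − 201) / 117 = 2.4103.
N + 1 ≤ 2^2.4103 = 5.3158.
N ≤ 4.3158, so the largest integer N is 4.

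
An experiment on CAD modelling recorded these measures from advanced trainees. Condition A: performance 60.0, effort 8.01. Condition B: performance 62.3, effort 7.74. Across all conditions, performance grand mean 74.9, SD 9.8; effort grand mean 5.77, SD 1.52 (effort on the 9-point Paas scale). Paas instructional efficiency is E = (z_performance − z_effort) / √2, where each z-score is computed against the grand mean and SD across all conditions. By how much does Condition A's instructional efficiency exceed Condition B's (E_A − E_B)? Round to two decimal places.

Condition A: z_P = (60.0 − 74.9)/9.8 = -1.5204; z_E = (8.01 − 5.77)/1.52 = 1.4737; E_A = (-1.5204 − 1.4737)/√2 = -2.1171.
Condition B: z_P = (62.3 − 74.9)/9.8 = -1.2857; z_E = (7.74 − 5.77)/1.52 = 1.2961; E_B = (-1.2857 − 1.2961)/√2 = -1.8256.
E_A − E_B = -2.1171 − (-1.8256) = -0.2915 ≈ -0.29.

-0.29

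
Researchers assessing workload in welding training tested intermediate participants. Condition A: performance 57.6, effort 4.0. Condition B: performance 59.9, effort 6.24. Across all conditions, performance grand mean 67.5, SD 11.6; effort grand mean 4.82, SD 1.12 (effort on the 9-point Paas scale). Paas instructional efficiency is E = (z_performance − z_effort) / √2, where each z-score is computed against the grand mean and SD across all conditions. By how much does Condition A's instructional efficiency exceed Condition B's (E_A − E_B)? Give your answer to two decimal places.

Condition A: z_P = (57.6 − 67.5)/11.6 = -0.8534; z_E = (4.0 − 4.82)/1.12 = -0.7321; E_A = (-0.8534 − (-0.7321))/√2 = -0.0858.
Condition B: z_P = (59.9 − 67.5)/11.6 = -0.6552; z_E = (6.24 − 4.82)/1.12 = 1.2679; E_B = (-0.6552 − 1.2679)/√2 = -1.3598.
E_A − E_B = -0.0858 − (-1.3598) = 1.2740 ≈ 1.27.

1.27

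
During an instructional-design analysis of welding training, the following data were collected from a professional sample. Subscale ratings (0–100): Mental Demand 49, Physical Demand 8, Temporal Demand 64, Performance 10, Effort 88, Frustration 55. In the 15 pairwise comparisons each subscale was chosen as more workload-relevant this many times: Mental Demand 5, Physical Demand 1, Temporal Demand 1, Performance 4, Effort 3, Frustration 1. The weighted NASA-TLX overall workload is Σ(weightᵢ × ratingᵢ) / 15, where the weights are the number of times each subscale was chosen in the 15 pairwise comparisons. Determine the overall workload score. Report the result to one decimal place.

The tallies are the weights (they sum to 15).
Weighted sum = 5·49 + 1·8 + 1·64 + 4·10 + 3·88 + 1·55
            = 245 + 8 + 64 + 40 + 264 + 55 = 676.
Overall workload = 676 / 15 = 45.0667 ≈ 45.1.

45.1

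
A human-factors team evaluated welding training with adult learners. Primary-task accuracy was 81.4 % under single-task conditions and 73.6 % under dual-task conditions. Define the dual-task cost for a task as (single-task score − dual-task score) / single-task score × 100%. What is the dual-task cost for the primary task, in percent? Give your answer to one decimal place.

Cost = (81.4 − 73.6) / 81.4 × 100%
     = 7.8000 / 81.4 × 100% = 9.5823%.
≈ 9.6%.

9.6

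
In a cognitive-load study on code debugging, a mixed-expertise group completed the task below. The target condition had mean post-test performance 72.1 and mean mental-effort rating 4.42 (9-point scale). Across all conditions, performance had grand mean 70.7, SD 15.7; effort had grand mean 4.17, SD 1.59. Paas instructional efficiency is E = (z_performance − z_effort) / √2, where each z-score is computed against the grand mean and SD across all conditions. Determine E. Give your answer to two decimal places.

z_performance = (72.1 − 70.7) / 15.7 = 1.4000 / 15.7 = 0.0892.
z_effort = (4.42 − 4.17) / 1.59 = 0.2500 / 1.59 = 0.1572.
z_P − z_E = 0.0892 − 0.1572 = -0.0680.
E = -0.0680 / √2 = -0.0680 / 1.41421 = -0.0481 ≈ -0.05.

-0.05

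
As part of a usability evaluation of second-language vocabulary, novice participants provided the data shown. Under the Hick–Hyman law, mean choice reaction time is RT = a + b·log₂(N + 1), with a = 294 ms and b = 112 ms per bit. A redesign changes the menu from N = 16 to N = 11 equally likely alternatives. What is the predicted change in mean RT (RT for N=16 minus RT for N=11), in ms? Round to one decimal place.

RT(16) = 294 + 112·log₂(17) = 294 + 112·4.0875 = 751.8000 ms.
RT(11) = 294 + 112·log₂(12) = 294 + 112·3.5850 = 695.5200 ms.
Difference = 751.8000 − 695.5200 = 56.2800 ≈ 56.3 ms.

56.3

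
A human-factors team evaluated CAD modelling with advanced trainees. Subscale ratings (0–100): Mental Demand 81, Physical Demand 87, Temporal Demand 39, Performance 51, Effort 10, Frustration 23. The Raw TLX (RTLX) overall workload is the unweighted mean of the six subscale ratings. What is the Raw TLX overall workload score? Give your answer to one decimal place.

Sum of ratings = 81 + 87 + 39 + 51 + 10 + 23 = 291.
RTLX = 291 / 6 = 48.5000 ≈ 48.5.

48.5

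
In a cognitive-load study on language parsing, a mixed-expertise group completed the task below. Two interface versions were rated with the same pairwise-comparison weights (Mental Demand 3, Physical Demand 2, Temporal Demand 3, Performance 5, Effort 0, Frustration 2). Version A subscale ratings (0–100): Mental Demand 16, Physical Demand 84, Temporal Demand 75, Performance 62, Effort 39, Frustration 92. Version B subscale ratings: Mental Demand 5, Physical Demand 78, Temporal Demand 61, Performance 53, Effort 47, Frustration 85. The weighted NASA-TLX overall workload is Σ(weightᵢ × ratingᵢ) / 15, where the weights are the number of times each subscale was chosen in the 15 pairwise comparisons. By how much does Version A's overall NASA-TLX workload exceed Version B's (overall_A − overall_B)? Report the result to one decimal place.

9.7

Version A weighted sum = 3·16 + 2·84 + 3·75 + 5·62 + 0·39 + 2·92 = 48 + 168 + 225 + 310 + 0 + 184 = 935; overall_A = 935/15 = 62.3333.
Version B weighted sum = 3·5 + 2·78 + 3·61 + 5·53 + 0·47 + 2·85 = 15 + 156 + 183 + 265 + 0 + 170 = 789; overall_B = 789/15 = 52.6000.
Difference = 62.3333 − 52.6000 = 9.7333 ≈ 9.7.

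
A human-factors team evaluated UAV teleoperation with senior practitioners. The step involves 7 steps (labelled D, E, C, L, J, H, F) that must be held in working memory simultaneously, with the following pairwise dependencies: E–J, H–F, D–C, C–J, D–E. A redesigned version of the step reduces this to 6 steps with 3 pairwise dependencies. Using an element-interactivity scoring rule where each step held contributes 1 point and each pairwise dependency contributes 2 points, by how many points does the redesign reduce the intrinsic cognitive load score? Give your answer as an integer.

Original: 7 × 1 + 5 × 2 = 7 + 10 = 17.
Redesigned: 6 × 1 + 3 × 2 = 6 + 6 = 12.
Reduction = 17 − 12 = 5.

5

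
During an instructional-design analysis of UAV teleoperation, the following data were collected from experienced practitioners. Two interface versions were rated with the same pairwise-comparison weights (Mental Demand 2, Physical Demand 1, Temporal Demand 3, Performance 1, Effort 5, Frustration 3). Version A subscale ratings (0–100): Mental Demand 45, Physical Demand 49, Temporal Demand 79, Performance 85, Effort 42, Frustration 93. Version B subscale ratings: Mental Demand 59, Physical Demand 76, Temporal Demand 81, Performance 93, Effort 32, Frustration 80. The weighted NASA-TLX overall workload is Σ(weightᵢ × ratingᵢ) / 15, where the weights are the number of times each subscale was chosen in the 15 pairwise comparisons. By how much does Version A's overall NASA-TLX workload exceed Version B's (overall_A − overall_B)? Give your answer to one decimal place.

1.3

Version A weighted sum = 2·45 + 1·49 + 3·79 + 1·85 + 5·42 + 3·93 = 90 + 49 + 237 + 85 + 210 + 279 = 950; overall_A = 950/15 = 63.3333.
Version B weighted sum = 2·59 + 1·76 + 3·81 + 1·93 + 5·32 + 3·80 = 118 + 76 + 243 + 93 + 160 + 240 = 930; overall_B = 930/15 = 62.0000.
Difference = 63.3333 − 62.0000 = 1.3333 ≈ 1.3.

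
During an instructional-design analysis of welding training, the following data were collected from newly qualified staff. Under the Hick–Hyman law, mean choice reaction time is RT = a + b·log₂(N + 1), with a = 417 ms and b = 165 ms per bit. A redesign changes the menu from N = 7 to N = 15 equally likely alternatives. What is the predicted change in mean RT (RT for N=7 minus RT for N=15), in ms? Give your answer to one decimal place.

RT(7) = 417 + 165·log₂(8) = 417 + 165·3.0000 = 912.0000 ms.
RT(15) = 417 + 165·log₂(16) = 417 + 165·4.0000 = 1077.0000 ms.
Difference = 912.0000 − 1077.0000 = -165.0000 ≈ -165.0 ms.

-165.0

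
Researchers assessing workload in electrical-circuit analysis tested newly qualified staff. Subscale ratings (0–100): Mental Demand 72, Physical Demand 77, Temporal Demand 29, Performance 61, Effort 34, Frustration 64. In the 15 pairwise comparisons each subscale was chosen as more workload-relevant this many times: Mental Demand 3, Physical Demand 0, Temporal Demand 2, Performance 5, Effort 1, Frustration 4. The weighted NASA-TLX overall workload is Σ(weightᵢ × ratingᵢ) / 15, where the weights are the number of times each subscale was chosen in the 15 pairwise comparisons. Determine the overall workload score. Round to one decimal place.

57.9

The tallies are the weights (they sum to 15).
Weighted sum = 3·72 + 0·77 + 2·29 + 5·61 + 1·34 + 4·64
            = 216 + 0 + 58 + 305 + 34 + 256 = 869.
Overall workload = 869 / 15 = 57.9333 ≈ 57.9.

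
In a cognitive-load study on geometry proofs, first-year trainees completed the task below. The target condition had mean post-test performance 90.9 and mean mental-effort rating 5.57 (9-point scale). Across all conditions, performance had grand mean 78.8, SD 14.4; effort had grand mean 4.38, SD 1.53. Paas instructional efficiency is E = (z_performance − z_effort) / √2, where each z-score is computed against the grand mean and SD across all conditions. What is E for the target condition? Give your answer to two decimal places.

0.04

z_performance = (90.9 − 78.8) / 14.4 = 12.1000 / 14.4 = 0.8403.
z_effort = (5.57 − 4.38) / 1.53 = 1.1900 / 1.53 = 0.7778.
z_P − z_E = 0.8403 − 0.7778 = 0.0625.
E = 0.0625 / √2 = 0.0625 / 1.41421 = 0.0442 ≈ 0.04.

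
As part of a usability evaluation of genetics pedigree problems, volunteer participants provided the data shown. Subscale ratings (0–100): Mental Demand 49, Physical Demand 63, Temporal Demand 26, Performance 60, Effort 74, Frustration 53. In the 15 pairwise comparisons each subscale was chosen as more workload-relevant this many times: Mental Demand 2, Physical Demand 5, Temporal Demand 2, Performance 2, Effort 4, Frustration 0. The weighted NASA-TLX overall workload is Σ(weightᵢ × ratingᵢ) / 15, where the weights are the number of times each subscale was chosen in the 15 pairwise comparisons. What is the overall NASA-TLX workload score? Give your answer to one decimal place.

The tallies are the weights (they sum to 15).
Weighted sum = 2·49 + 5·63 + 2·26 + 2·60 + 4·74 + 0·53
            = 98 + 315 + 52 + 120 + 296 + 0 = 881.
Overall workload = 881 / 15 = 58.7333 ≈ 58.7.

58.7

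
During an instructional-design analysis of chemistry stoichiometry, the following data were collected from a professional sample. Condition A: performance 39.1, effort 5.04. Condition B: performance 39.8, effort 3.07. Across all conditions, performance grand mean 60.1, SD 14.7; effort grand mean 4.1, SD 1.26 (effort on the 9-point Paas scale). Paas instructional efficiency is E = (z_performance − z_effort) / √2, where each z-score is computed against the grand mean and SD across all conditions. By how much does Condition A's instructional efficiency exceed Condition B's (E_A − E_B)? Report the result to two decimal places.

Condition A: z_P = (39.1 − 60.1)/14.7 = -1.4286; z_E = (5.04 − 4.1)/1.26 = 0.7460; E_A = (-1.4286 − 0.7460)/√2 = -1.5377.
Condition B: z_P = (39.8 − 60.1)/14.7 = -1.3810; z_E = (3.07 − 4.1)/1.26 = -0.8175; E_B = (-1.3810 − (-0.8175))/√2 = -0.3985.
E_A − E_B = -1.5377 − (-0.3985) = -1.1392 ≈ -1.14.

-1.14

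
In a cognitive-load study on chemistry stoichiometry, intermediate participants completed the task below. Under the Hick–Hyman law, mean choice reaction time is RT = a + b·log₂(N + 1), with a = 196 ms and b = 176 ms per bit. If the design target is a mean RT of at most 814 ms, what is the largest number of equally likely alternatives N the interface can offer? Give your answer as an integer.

10

Set 196 + 176·log₂(N + 1) ≤ 814.
log₂(N + 1) ≤ (814 − 196) / 176 = 3.5114.
N + 1 ≤ 2^3.5114 = 11.4035.
N ≤ 10.4035, so the largest integer N is 10.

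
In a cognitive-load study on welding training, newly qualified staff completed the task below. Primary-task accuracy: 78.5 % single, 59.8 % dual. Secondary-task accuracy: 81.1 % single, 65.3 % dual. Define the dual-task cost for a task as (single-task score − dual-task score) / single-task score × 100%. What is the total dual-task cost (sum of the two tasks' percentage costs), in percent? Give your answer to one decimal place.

Primary cost = (78.5 − 59.8) / 78.5 × 100% = 23.8217%.
Secondary cost = (81.1 − 65.3) / 81.1 × 100% = 19.4821%.
Total = 23.8217% + 19.4821% = 43.3038% ≈ 43.3%.

43.3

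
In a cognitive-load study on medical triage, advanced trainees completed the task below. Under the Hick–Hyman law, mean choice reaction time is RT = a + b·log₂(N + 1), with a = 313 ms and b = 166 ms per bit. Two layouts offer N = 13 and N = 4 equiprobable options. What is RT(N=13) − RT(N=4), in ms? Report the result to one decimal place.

246.6

RT(13) = 313 + 166·log₂(14) = 313 + 166·3.8074 = 945.0284 ms.
RT(4) = 313 + 166·log₂(5) = 313 + 166·2.3219 = 698.4354 ms.
Difference = 945.0284 − 698.4354 = 246.5930 ≈ 246.6 ms.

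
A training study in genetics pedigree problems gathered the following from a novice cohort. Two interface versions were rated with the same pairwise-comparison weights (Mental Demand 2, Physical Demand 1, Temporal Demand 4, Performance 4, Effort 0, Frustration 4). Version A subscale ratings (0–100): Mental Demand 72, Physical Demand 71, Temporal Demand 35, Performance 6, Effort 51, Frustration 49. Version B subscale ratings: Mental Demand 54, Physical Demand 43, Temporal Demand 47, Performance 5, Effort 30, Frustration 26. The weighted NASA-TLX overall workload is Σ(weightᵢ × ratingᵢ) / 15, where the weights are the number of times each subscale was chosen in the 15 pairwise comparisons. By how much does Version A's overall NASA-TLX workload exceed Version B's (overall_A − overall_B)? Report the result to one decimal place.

Version A weighted sum = 2·72 + 1·71 + 4·35 + 4·6 + 0·51 + 4·49 = 144 + 71 + 140 + 24 + 0 + 196 = 575; overall_A = 575/15 = 38.3333.
Version B weighted sum = 2·54 + 1·43 + 4·47 + 4·5 + 0·30 + 4·26 = 108 + 43 + 188 + 20 + 0 + 104 = 463; overall_B = 463/15 = 30.8667.
Difference = 38.3333 − 30.8667 = 7.4666 ≈ 7.5.

7.5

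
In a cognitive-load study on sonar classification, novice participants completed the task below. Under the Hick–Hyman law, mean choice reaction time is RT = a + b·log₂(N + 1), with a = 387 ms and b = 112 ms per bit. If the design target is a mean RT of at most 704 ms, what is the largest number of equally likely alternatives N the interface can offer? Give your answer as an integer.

6

Set 387 + 112·log₂(N + 1) ≤ 704.
log₂(N + 1) ≤ (704 − 387) / 112 = 2.8304.
N + 1 ≤ 2^2.8304 = 7.1127.
N ≤ 6.1127, so the largest integer N is 6.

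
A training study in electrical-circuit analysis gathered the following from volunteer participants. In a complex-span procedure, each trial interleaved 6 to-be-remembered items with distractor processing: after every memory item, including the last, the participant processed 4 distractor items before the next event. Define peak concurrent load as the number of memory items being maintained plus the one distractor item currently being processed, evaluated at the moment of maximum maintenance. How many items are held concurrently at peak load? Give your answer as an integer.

7

Maintenance is greatest during the distractor(s) after memory item 6: all 6 memory items are being held.
One distractor item is concurrently being processed.
Peak concurrent load = 6 + 1 = 7 items.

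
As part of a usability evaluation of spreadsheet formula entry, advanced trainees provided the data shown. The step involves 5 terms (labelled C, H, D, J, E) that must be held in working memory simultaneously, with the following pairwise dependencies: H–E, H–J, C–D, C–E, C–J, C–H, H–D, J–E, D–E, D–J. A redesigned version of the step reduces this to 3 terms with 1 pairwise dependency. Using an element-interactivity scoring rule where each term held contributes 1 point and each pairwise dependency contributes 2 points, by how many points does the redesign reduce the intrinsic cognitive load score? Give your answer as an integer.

20

Original: 5 × 1 + 10 × 2 = 5 + 20 = 25.
Redesigned: 3 × 1 + 1 × 2 = 3 + 2 = 5.
Reduction = 25 − 5 = 20.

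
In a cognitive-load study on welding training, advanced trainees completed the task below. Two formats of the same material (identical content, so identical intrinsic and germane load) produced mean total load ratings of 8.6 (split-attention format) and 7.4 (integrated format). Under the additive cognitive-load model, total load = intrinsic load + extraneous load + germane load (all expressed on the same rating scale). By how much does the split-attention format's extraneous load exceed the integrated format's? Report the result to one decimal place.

Intrinsic and germane load are equal across formats, so the difference in total load equals the difference in extraneous load.
Extraneous-load difference = 8.6 − 7.4 = 1.2.

1.2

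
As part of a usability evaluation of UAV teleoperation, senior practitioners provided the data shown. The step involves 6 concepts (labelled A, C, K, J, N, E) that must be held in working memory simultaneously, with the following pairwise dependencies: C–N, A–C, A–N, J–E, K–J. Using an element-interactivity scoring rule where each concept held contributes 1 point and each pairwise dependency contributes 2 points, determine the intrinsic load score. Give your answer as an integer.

16

Count of concepts held simultaneously: 6.
Count of pairwise dependencies listed: 5.
Element contribution: 6 × 1 = 6.
Interaction contribution: 5 × 2 = 10.
Intrinsic load = 6 + 10 = 16.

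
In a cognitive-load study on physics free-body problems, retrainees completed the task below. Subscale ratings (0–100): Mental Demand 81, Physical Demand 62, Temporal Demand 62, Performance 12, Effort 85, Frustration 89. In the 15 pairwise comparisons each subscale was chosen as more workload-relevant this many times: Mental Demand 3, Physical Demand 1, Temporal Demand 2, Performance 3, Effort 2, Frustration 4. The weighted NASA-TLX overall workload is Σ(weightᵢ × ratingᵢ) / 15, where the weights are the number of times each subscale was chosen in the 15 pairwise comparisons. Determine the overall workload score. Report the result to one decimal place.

66.1

The tallies are the weights (they sum to 15).
Weighted sum = 3·81 + 1·62 + 2·62 + 3·12 + 2·85 + 4·89
            = 243 + 62 + 124 + 36 + 170 + 356 = 991.
Overall workload = 991 / 15 = 66.0667 ≈ 66.1.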